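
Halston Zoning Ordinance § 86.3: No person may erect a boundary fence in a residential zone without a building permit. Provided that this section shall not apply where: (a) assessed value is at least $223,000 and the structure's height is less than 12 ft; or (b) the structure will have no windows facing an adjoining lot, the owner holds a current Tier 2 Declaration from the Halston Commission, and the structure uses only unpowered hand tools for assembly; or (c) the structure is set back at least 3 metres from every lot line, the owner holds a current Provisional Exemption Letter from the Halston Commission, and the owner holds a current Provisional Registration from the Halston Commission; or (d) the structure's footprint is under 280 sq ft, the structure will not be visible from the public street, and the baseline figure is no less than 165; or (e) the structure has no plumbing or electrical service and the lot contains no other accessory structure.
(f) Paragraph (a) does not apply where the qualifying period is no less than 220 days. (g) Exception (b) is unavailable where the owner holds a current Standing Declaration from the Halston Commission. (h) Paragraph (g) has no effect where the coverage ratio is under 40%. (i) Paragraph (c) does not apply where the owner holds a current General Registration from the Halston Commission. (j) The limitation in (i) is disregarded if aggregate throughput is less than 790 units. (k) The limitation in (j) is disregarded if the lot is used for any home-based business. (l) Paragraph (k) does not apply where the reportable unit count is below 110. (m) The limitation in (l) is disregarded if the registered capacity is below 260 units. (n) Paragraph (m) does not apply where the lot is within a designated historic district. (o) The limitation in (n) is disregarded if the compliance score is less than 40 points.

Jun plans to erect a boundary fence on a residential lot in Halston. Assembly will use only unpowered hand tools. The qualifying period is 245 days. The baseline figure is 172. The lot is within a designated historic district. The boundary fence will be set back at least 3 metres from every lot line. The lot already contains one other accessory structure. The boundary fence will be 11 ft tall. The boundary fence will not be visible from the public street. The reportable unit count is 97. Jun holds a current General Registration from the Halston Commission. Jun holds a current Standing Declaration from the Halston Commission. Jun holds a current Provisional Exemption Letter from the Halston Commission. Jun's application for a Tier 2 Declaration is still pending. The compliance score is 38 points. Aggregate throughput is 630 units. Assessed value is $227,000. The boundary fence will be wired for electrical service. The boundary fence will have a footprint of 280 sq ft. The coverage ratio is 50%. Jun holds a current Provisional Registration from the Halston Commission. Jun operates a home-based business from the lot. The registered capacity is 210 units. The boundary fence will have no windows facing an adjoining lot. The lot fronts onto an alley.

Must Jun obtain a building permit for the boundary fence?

Yes — Jun must obtain a building permit.

Exception (a) is satisfied on its face — assessed value is $227,000, meeting the $223,000 threshold; the structure's height is 11 ft, less than the 12 ft limit. However, paragraph (f) must be considered: (f) operates against (a): the qualifying period is 245 days, meeting the 220 days threshold. Exception (a) does not apply.
Exception (b) requires that the owner holds a current Tier 2 Declaration from the Halston Commission; but there is no Tier 2 Declaration in force, so (b) is unavailable.
Exception (c)'s conditions are all satisfied: the setback is at least 3 m on every side; a current Provisional Exemption Letter is held; a current Provisional Registration is held. But: (i) operates against (c): a current General Registration is held. (j) applies (aggregate throughput is 630 units, less than the 790 units limit), but yields to (k): (k) operates against (j): a home-based business operates on the lot. (l) would limit (k) — the reportable unit count is 97, below the 110 limit — but (m) sets (l) aside: (m) operates against (l): the registered capacity is 210 units, below the 260 units limit. (n) is triggered (the lot is in a historic district), but is displaced by (o): (o) operates against (n): the compliance score is 38 points, less than the 40 points limit. So (c) is unavailable.
Exception (d) does not apply: the structure's footprint is 280 sq ft, not under 280 sq ft.
Exception (e) does not apply: electrical service is planned.
No exception is made out. Jun falls within the general rule.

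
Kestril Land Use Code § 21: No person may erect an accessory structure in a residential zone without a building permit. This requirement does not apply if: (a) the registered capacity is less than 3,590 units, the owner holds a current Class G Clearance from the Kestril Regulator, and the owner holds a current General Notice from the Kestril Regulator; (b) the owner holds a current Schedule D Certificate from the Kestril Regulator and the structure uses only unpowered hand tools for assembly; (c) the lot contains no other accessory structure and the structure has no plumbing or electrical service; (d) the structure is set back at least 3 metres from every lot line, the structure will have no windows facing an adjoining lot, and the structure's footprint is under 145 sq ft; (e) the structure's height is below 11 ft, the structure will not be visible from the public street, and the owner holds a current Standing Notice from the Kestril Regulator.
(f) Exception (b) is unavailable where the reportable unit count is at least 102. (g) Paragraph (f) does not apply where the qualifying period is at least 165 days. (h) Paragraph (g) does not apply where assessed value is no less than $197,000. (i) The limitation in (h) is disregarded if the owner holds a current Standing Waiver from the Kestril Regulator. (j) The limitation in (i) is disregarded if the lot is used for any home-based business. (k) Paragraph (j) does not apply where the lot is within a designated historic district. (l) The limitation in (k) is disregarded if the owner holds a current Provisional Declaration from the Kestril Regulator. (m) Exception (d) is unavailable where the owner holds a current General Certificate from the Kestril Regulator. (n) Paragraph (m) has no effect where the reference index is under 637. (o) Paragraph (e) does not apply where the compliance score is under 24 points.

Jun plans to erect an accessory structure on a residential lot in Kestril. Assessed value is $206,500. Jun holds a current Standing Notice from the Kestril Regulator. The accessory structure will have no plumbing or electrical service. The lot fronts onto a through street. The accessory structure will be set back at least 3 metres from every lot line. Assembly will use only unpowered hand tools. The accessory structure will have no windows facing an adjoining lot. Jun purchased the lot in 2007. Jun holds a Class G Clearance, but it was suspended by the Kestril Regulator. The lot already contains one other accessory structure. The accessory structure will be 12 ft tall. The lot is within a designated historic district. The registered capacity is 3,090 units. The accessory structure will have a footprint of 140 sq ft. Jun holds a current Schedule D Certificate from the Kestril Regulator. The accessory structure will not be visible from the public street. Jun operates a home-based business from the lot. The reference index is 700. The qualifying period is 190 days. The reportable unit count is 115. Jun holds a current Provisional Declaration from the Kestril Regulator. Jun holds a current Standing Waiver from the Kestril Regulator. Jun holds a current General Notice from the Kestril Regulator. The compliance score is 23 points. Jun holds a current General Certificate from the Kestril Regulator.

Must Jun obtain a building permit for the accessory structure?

Exception (a) does not apply: the Class G Clearance is not current.
Exception (b)'s conditions are all satisfied: a current Schedule D Certificate is held; assembly uses only hand tools. Turning to paragraphs (f)–(l): (f) is triggered — the reportable unit count is 115, meeting the 102 threshold. (g) would limit (f) — the qualifying period is 190 days, meeting the 165 days threshold — but (h) sets (g) aside: (h) operates against (g): assessed value is $206,500, meeting the $197,000 threshold. (i) would limit (h) — a current Standing Waiver is held — but (j) sets (i) aside: (j) is triggered — a home-based business operates on the lot. (k) applies (the lot is in a historic district), but is itself disapplied by (l): (l) operates — a current Provisional Declaration is held. (b) is therefore removed.
Exception (c) does not apply: the lot already has another accessory structure.
Exception (d)'s conditions are all satisfied: the setback is at least 3 m on every side; no windows face an adjoining lot; the structure's footprint is 140 sq ft, under the 145 sq ft limit. However, paragraphs (m)–(n) must be considered: (m) operates against (d): a current General Certificate is held. (n), which would lift (m), is inapplicable — the reference index is 700, not under 637. So (d) is unavailable.
Exception (e) fails — the structure's height is 12 ft, not below 11 ft.
No exception displaces § 21.

Yes — Jun must obtain a building permit.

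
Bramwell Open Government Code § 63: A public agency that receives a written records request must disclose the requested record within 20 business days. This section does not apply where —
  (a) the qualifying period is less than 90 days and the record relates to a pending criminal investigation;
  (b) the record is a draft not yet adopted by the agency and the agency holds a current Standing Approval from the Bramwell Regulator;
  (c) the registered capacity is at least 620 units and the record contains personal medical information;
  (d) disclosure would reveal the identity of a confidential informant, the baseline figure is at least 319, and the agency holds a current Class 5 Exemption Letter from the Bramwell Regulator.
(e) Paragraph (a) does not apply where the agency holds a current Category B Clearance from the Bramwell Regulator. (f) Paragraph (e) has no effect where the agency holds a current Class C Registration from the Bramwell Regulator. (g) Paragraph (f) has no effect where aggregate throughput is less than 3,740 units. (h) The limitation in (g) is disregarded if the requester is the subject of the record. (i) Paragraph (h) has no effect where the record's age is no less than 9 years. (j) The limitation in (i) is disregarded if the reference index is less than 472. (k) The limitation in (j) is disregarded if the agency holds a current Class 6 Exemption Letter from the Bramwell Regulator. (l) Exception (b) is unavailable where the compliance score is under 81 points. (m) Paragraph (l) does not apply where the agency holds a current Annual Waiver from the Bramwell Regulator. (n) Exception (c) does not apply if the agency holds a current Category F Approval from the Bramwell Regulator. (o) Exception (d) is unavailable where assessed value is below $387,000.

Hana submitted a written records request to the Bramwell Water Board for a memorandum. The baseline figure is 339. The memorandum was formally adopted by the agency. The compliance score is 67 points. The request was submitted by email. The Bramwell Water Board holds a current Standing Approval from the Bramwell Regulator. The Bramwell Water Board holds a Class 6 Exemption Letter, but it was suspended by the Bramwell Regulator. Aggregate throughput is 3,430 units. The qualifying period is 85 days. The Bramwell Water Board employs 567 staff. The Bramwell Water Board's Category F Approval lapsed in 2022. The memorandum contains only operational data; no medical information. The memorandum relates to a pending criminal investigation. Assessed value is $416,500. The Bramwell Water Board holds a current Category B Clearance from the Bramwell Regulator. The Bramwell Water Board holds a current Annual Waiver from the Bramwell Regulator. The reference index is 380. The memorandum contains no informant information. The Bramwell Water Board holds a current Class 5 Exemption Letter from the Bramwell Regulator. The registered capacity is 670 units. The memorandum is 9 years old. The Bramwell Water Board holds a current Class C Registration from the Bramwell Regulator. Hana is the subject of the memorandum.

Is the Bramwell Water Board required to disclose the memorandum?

All of (a)'s requirements are met (the qualifying period is 85 days, less than the 90 days limit; the memorandum relates to a pending investigation). As to paragraphs (e)–(k): (e) would limit (a) — a current Category B Clearance is held — but (f) sets (e) aside: (f) applies — a current Class C Registration is held. (g) would limit (f) — aggregate throughput is 3,430 units, less than the 3,740 units limit — but (h) sets (g) aside: (h) applies — Hana is the subject of the memorandum. (i) would limit (h) — the record's age is 9 years, meeting the 9 years threshold — but (j) sets (i) aside: (j) operates — the reference index is 380, less than the 472 limit. (k) is inapplicable (the Class 6 Exemption Letter is not current), so (j) stands. Exception (a) stands.
Exception (b) requires that the record is a draft not yet adopted by the agency; but the memorandum has been formally adopted, so (b) is unavailable.
Exception (c) does not apply: the memorandum contains only operational data.
Exception (d) fails — the memorandum contains no informant information.

No — exception (a) applies; the Bramwell Water Board is not required to disclose the memorandum.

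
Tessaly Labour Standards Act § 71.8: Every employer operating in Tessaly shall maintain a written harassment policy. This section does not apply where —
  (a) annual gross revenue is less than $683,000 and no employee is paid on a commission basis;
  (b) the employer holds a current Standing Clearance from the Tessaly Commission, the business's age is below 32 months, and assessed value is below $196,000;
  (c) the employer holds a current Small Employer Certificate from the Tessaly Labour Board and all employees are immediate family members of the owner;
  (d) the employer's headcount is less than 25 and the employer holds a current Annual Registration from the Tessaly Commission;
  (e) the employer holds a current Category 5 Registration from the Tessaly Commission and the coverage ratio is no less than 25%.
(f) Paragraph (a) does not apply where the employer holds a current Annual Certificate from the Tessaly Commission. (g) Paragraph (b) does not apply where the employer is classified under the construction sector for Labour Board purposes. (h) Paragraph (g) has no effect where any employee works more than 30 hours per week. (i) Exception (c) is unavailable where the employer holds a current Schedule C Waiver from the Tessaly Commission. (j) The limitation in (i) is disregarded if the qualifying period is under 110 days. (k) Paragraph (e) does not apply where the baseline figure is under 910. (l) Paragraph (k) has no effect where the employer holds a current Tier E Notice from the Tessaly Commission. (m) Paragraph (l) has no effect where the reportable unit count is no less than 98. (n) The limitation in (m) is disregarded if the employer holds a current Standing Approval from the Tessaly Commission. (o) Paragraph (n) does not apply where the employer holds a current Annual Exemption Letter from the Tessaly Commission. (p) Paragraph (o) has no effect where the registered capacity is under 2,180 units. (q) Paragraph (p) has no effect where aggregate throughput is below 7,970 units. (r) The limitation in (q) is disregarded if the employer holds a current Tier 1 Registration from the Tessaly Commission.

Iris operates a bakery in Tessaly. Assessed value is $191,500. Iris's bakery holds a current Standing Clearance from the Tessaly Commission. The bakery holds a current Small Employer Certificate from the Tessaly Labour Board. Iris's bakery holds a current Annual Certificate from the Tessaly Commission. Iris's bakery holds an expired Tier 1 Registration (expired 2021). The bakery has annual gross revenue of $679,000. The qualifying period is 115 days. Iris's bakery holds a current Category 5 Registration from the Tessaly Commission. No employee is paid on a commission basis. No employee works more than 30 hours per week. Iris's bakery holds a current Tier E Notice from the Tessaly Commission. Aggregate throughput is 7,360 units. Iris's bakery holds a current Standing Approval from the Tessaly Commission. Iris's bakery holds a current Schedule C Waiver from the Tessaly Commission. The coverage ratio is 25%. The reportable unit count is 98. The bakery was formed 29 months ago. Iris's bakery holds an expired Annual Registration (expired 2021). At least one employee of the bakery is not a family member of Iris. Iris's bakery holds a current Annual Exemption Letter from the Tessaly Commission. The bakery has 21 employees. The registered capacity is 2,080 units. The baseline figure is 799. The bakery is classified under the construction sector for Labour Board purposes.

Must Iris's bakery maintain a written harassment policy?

Exception (a) is satisfied on its face — annual gross revenue is $679,000, less than the $683,000 limit; no employee is paid on commission. Turning to paragraph (f): (f) operates against (a): a current Annual Certificate is held. So (a) is unavailable.
All of (b)'s requirements are met (a current Standing Clearance is held; the business's age is 29 months, below the 32 months limit; assessed value is $191,500, below the $196,000 limit). Turning to paragraphs (g)–(h): (g) is engaged — the bakery is classified under the construction sector. (h) is not triggered (no employee exceeds 30 hours/week), so (g) stands. (b) is therefore removed.
Exception (c) does not apply: at least one employee is not a family member.
Exception (d) does not apply: the Annual Registration is not current.
Exception (e): a current Category 5 Registration is held; the coverage ratio is 25%, meeting the 25% threshold — every condition holds. But: (k) operates against (e): the baseline figure is 799, under the 910 limit. (l) is engaged (a current Tier E Notice is held), but is set aside by (m): (m) operates against (l): the reportable unit count is 98, meeting the 98 threshold. (n) applies (a current Standing Approval is held), but is displaced by (o): (o) operates against (n): a current Annual Exemption Letter is held. (p) is triggered (the registered capacity is 2,080 units, under the 2,180 units limit), but is itself disapplied by (q): (q) is engaged — aggregate throughput is 7,360 units, below the 7,970 units limit. (r) does not operate here (the Tier 1 Registration is not current), so (q) stands. So (e) is unavailable.
No exception is made out. Iris's bakery falls within the general rule.

Yes — Iris's bakery must maintain a written harassment policy.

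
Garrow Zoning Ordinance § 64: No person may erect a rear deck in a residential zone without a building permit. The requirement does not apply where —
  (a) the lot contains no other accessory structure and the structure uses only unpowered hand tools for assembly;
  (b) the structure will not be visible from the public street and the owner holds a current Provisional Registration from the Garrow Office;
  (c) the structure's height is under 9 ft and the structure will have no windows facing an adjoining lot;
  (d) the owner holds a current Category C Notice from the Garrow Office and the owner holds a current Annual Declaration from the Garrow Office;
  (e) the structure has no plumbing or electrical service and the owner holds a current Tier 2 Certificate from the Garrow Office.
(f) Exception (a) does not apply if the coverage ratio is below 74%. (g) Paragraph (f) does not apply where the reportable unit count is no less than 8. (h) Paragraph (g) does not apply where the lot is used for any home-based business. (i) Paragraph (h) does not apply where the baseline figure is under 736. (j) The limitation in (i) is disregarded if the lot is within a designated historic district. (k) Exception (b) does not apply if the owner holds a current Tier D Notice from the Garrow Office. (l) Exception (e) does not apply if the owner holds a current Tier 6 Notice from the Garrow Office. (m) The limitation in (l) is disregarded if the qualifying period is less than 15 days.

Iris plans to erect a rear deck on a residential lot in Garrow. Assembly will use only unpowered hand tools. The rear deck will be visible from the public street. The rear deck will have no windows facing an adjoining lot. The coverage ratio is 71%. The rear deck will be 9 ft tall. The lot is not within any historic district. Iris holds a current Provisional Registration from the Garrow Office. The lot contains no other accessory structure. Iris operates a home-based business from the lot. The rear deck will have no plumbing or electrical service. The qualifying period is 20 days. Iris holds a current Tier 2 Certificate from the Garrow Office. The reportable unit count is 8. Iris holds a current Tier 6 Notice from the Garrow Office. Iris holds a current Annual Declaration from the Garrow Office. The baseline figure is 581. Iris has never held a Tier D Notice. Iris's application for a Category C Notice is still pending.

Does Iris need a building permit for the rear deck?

No — exception (a) applies; Iris does not need a building permit.

Exception (a) is satisfied on its face — the lot has no other accessory structure; assembly uses only hand tools. Considering the limiting provisions: (f) would limit (a) — the coverage ratio is 71%, below the 74% limit — but (g) sets (f) aside: (g) operates against (f): the reportable unit count is 8, meeting the 8 threshold. (h) would limit (g) — a home-based business operates on the lot — but (i) sets (h) aside: (i) operates against (h): the baseline figure is 581, under the 736 limit. (j) does not operate here (the lot is not in a historic district), so (i) stands. So (a) applies.
Exception (b) fails — the structure will be visible from the street.
Exception (c) requires that the structure's height is under 9 ft; but the structure's height is 9 ft, not under 9 ft, so (c) is unavailable.
Exception (d) requires that the owner holds a current Category C Notice from the Garrow Office; but there is no Category C Notice in force, so (d) is unavailable.
Exception (e)'s conditions are all satisfied: there is no plumbing or electrical service; a current Tier 2 Certificate is held. But applying paragraphs (l)–(m): (l) operates against (e): a current Tier 6 Notice is held. (m) does not operate here (the qualifying period is 20 days, not less than 15 days), so (l) stands. Exception (e) does not apply.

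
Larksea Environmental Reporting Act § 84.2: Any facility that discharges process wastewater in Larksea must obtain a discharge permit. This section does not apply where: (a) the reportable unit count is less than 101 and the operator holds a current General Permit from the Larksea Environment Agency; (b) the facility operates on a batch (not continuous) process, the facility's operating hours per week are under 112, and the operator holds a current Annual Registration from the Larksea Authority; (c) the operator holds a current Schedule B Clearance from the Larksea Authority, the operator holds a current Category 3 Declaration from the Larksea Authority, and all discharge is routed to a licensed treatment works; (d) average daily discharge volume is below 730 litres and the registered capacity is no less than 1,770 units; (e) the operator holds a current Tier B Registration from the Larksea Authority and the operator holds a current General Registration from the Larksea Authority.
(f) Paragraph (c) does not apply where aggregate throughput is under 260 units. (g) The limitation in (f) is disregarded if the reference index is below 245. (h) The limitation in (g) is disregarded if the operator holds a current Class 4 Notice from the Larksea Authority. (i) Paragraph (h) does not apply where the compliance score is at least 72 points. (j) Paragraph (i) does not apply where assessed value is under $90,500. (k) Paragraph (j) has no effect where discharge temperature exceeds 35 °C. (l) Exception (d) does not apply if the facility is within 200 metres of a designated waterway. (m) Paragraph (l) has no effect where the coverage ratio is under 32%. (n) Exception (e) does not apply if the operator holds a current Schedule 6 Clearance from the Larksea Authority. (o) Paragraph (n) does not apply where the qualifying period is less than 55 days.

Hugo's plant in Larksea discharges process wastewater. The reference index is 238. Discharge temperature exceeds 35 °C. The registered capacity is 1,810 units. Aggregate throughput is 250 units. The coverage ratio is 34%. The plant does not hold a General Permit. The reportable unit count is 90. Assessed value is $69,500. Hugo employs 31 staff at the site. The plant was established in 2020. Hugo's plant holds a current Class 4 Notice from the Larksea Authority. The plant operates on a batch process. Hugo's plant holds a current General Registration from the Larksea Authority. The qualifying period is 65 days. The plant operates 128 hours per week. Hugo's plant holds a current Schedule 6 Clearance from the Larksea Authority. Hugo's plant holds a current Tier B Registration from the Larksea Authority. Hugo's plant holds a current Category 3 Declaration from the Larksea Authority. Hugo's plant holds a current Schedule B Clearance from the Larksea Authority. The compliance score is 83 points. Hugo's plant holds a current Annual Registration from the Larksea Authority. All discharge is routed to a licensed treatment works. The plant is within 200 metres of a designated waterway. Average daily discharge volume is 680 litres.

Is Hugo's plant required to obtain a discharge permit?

Exception (a) does not apply: no General Permit is held.
Exception (b) requires that the facility's operating hours per week are under 112; but the facility's operating hours per week are 128, not under 112, so (b) is unavailable.
Exception (c)'s conditions are all satisfied: a current Schedule B Clearance is held; a current Category 3 Declaration is held; discharge is routed to a licensed treatment works. Applying paragraphs (f)–(k): (f) would limit (c) — aggregate throughput is 250 units, under the 260 units limit — but (g) sets (f) aside: (g) is engaged — the reference index is 238, below the 245 limit. (h) is triggered (a current Class 4 Notice is held), but is displaced by (i): (i) operates — the compliance score is 83 points, meeting the 72 points threshold. (j) would limit (i) — assessed value is $69,500, under the $90,500 limit — but (k) sets (j) aside: (k) operates — discharge temperature exceeds 35 °C. Exception (c) stands.
All of (d)'s requirements are met (average daily discharge volume is 680 litres, below the 730 litres limit; the registered capacity is 1,810 units, meeting the 1,770 units threshold). Turning to paragraphs (l)–(m): (l) is triggered — the plant is within 200 m of a designated waterway. (m) is not triggered (the coverage ratio is 34%, not under 32%), so (l) stands. Exception (d) does not apply.
Exception (e): a current Tier B Registration is held; a current General Registration is held — every condition holds. Turning to paragraphs (n)–(o): (n) operates against (e): a current Schedule 6 Clearance is held. (o), which would lift (n), is not triggered — the qualifying period is 65 days, not less than 55 days. So (e) is unavailable.

No — exception (c) applies; Hugo's plant is not required to obtain a discharge permit.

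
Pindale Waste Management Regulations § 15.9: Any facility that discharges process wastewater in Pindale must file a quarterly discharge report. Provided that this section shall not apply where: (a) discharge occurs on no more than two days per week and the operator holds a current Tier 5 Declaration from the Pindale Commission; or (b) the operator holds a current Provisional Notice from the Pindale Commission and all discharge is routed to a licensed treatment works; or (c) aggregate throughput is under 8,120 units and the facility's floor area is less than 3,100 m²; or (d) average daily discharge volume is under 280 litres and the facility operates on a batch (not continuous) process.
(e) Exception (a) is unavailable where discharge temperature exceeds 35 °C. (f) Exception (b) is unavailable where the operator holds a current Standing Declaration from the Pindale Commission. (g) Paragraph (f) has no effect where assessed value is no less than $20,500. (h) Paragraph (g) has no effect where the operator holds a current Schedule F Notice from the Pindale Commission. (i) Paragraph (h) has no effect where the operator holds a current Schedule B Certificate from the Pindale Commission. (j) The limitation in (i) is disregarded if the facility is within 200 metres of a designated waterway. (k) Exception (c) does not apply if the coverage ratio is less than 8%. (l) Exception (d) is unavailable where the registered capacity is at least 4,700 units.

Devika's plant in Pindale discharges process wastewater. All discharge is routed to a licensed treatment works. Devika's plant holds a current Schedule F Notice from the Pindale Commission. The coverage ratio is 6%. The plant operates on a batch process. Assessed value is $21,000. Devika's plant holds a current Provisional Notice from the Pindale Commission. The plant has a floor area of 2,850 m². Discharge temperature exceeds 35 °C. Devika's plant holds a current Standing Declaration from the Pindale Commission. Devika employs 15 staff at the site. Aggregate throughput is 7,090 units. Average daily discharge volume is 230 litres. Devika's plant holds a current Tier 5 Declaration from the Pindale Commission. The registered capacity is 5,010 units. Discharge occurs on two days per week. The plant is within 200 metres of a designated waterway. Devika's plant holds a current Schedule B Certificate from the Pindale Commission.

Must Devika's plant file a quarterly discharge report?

Exception (a) is satisfied on its face — discharge occurs on no more than two days per week; a current Tier 5 Declaration is held. But applying paragraph (e): (e) operates against (a): discharge temperature exceeds 35 °C. Exception (a) does not apply.
Exception (b): a current Provisional Notice is held; discharge is routed to a licensed treatment works — every condition holds. Turning to paragraphs (f)–(j): (f) operates against (b): a current Standing Declaration is held. (g) would limit (f) — assessed value is $21,000, meeting the $20,500 threshold — but (h) sets (g) aside: (h) is engaged — a current Schedule F Notice is held. (i) would limit (h) — a current Schedule B Certificate is held — but (j) sets (i) aside: (j) is engaged — the plant is within 200 m of a designated waterway. (b) is therefore removed.
All of (c)'s requirements are met (aggregate throughput is 7,090 units, under the 8,120 units limit; the facility's floor area is 2,850 m², less than the 3,100 m² limit). But applying paragraph (k): (k) is triggered — the coverage ratio is 6%, less than the 8% limit. So (c) is unavailable.
Exception (d) is satisfied on its face — average daily discharge volume is 230 litres, under the 280 litres limit; the facility operates on a batch process. But: (l) operates against (d): the registered capacity is 5,010 units, meeting the 4,700 units threshold. Exception (d) does not apply.
No exception is made out. Devika's plant falls within the general rule.

Yes — Devika's plant must file a quarterly discharge report.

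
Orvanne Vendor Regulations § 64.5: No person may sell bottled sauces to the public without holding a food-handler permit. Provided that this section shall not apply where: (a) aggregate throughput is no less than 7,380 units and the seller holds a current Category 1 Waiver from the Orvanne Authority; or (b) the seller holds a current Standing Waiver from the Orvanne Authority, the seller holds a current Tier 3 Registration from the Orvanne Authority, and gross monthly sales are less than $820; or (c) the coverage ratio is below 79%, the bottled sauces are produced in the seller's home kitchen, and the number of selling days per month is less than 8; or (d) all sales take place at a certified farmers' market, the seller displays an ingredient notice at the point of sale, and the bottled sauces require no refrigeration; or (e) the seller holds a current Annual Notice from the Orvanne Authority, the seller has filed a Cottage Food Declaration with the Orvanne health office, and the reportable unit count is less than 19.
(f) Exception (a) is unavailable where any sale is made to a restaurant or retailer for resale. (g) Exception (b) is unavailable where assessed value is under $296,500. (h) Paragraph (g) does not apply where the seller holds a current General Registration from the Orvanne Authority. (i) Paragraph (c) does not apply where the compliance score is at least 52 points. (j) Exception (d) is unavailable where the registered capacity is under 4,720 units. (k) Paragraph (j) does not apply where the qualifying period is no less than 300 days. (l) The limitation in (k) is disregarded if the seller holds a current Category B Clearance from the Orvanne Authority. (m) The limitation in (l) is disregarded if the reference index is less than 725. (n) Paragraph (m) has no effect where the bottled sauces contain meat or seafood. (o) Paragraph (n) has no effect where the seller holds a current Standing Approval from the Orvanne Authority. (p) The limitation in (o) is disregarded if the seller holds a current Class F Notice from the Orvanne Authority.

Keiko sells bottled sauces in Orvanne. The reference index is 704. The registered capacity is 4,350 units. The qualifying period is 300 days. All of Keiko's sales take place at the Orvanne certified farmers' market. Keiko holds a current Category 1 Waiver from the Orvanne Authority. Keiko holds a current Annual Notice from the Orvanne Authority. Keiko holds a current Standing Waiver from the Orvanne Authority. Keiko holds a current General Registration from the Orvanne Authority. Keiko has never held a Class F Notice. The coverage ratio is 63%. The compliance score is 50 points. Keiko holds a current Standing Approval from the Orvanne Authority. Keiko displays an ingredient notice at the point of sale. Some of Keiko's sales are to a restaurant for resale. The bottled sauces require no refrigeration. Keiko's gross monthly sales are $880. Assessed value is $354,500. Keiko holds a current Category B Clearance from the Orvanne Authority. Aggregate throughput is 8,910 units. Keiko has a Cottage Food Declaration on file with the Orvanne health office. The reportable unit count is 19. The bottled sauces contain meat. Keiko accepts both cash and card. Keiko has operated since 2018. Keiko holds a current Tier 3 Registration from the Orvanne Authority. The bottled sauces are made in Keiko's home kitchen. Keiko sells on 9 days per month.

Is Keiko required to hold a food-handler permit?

All of (a)'s requirements are met (aggregate throughput is 8,910 units, meeting the 7,380 units threshold; a current Category 1 Waiver is held). But applying paragraph (f): (f) operates against (a): some sales are to a restaurant for resale. So (a) is unavailable.
Exception (b) fails — gross monthly sales are $880, not less than $820.
Exception (c) fails — the number of selling days per month is 9, not less than 8.
Exception (d): all sales are at a certified farmers' market; an ingredient notice is displayed; the bottled sauces are shelf-stable — every condition holds. Under paragraphs (j)–(p): (j) would limit (d) — the registered capacity is 4,350 units, under the 4,720 units limit — but (k) sets (j) aside: (k) operates — the qualifying period is 300 days, meeting the 300 days threshold. (l) would limit (k) — a current Category B Clearance is held — but (m) sets (l) aside: (m) operates against (l): the reference index is 704, less than the 725 limit. (n) operates (the bottled sauces contain meat), but yields to (o): (o) operates against (n): a current Standing Approval is held. (p) does not operate here (no current Class F Notice is held), so (o) stands. Exception (d) stands.
Exception (e) does not apply: the reportable unit count is 19, not less than 19.

No — exception (d) applies; Keiko is not required to hold a food-handler permit.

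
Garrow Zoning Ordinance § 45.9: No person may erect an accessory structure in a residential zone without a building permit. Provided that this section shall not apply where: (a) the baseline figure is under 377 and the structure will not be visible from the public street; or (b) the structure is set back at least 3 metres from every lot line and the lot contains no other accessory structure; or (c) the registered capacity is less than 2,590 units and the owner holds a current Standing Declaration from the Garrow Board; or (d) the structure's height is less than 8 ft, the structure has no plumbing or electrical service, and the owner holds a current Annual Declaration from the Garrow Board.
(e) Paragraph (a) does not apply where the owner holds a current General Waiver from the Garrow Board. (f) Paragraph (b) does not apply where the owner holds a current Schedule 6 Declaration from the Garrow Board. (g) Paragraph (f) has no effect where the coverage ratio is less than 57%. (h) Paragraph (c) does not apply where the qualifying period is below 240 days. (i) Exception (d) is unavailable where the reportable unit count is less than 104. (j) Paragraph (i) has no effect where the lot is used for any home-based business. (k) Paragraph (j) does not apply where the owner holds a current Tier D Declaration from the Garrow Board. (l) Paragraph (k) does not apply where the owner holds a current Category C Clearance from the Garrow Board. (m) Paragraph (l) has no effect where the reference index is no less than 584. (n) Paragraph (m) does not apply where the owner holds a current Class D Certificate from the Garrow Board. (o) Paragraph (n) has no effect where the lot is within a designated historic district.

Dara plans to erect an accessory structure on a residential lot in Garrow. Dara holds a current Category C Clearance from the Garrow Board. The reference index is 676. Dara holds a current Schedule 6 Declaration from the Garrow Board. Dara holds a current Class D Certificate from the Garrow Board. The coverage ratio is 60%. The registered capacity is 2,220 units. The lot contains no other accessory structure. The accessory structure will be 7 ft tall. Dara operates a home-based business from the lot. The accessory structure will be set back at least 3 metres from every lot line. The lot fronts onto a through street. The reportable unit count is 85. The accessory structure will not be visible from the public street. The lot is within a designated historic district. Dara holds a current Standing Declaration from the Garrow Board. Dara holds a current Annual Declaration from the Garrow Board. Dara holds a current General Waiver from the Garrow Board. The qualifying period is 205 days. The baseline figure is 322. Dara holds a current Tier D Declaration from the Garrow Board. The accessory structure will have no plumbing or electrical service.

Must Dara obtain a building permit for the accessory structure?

Yes — Dara must obtain a building permit.

Exception (a): the baseline figure is 322, under the 377 limit; the structure will not be visible from the street — every condition holds. Turning to paragraph (e): (e) is engaged — a current General Waiver is held. Exception (a) does not apply.
Exception (b) is satisfied on its face — the setback is at least 3 m on every side; the lot has no other accessory structure. But: (f) operates against (b): a current Schedule 6 Declaration is held. (g) is not engaged (the coverage ratio is 60%, not less than 57%), so (f) stands. Exception (b) does not apply.
Exception (c)'s conditions are all satisfied: the registered capacity is 2,220 units, less than the 2,590 units limit; a current Standing Declaration is held. But: (h) operates — the qualifying period is 205 days, below the 240 days limit. So (c) is unavailable.
Exception (d): the structure's height is 7 ft, less than the 8 ft limit; there is no plumbing or electrical service; a current Annual Declaration is held — every condition holds. But applying paragraphs (i)–(o): (i) operates against (d): the reportable unit count is 85, less than the 104 limit. (j) would limit (i) — a home-based business operates on the lot — but (k) sets (j) aside: (k) applies — a current Tier D Declaration is held. (l) would limit (k) — a current Category C Clearance is held — but (m) sets (l) aside: (m) operates against (l): the reference index is 676, meeting the 584 threshold. (n) would limit (m) — a current Class D Certificate is held — but (o) sets (n) aside: (o) operates against (n): the lot is in a historic district. (d) is therefore removed.
No exception applies. The general rule governs.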